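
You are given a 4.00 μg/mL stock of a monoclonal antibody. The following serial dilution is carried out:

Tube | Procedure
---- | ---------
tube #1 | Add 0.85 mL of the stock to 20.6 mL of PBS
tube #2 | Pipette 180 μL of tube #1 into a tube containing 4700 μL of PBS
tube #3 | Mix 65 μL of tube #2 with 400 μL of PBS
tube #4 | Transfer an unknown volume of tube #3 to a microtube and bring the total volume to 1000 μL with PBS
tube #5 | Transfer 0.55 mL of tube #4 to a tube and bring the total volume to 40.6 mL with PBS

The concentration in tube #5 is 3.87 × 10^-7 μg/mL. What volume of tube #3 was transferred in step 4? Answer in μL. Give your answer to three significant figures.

Step 1: 0.85 mL + 20.6 mL = 21.45 mL total → factor 21.45/0.85 = 25.235
Step 2: 180 μL + 4700 μL = 4880 μL total → factor 4880/180 = 27.111
Step 3: 65 μL + 400 μL = 465 μL total → factor 465/65 = 7.1538
Step 4: v brought to 1000 μL → factor = 1000 μL/v
Step 5: 0.55 mL brought to 40.6 mL → factor 40.6/0.55 = 73.818
Product of known-step factors = 3.6129 × 10^5
Overall factor = 4.00 μg/mL / (3.87 × 10^-7 μg/mL) = 1.0336 × 10^7
Step-4 factor = 1.0336 × 10^7 / 3.6129 × 10^5 = 28.608
v = 1000 μL / 28.608 = 35.0 μL

35.0 μL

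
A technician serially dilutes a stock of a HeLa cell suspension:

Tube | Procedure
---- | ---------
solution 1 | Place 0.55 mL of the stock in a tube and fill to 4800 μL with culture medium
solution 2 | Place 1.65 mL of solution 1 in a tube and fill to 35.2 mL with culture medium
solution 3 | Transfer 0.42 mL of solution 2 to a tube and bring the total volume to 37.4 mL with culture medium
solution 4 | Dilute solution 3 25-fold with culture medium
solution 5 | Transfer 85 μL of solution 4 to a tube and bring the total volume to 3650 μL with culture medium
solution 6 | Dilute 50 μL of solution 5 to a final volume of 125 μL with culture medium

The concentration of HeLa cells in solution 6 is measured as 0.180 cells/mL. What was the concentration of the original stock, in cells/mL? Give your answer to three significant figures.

Step 1: 0.55 mL brought to 4800 μL → factor 4.8/0.55 = 8.7273
Step 2: 1.65 mL brought to 35.2 mL → factor 35.2/1.65 = 21.333
Step 3: 0.42 mL brought to 37.4 mL → factor 37.4/0.42 = 89.048
Step 4: 25-fold → factor 25
Step 5: 85 μL brought to 3650 μL → factor 3650/85 = 42.941
Step 6: 50 μL brought to 125 μL → factor 125/50 = 2.5
Overall dilution factor = 8.7273 × 21.333 × 89.048 × 25 × 42.941 × 2.5 = 4.4495 × 10^7
Stock = 0.180 cells/mL × 4.4495 × 10^7 = 8.01 × 10^6 cells/mL

8.01 × 10^6 cells/mL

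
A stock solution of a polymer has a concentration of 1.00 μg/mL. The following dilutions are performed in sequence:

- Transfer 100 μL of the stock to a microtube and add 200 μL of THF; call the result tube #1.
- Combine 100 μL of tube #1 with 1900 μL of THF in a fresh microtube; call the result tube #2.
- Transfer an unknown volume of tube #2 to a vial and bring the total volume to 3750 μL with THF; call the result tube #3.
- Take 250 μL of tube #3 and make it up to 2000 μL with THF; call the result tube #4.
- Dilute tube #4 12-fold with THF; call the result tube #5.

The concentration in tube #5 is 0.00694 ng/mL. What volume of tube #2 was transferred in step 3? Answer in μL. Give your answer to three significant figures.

Step 1: 100 μL + 200 μL = 300 μL total → factor 300/100 = 3
Step 2: 100 μL + 1900 μL = 2000 μL total → factor 2000/100 = 20
Step 3: v brought to 3750 μL → factor = 3750 μL/v
Step 4: 250 μL brought to 2000 μL → factor 2000/250 = 8
Step 5: 12-fold → factor 12
Product of known-step factors = 5760
Overall factor = 1.00 μg/mL / (0.00694 ng/mL) = 1.4409 × 10^5
Step-3 factor = 1.4409 × 10^5 / 5760 = 25.016
v = 3750 μL / 25.016 = 150 μL

150 μL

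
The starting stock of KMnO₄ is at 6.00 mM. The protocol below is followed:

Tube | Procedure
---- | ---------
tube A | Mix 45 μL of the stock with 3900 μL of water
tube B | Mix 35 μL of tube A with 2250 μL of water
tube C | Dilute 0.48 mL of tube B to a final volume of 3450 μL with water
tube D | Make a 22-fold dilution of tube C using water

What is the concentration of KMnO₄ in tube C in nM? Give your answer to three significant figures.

146 nM

Step 1: 45 μL + 3900 μL = 3945 μL total → factor 3945/45 = 87.667
Step 2: 35 μL + 2250 μL = 2285 μL total → factor 2285/35 = 65.286
Step 3: 0.48 mL brought to 3450 μL → factor 3.45/0.48 = 7.1875
Dilution factor through tube C = 87.667 × 65.286 × 7.1875 = 41137
[tube C] = 6.00 mM / 41137 = 0.0001459 mM = 146 nM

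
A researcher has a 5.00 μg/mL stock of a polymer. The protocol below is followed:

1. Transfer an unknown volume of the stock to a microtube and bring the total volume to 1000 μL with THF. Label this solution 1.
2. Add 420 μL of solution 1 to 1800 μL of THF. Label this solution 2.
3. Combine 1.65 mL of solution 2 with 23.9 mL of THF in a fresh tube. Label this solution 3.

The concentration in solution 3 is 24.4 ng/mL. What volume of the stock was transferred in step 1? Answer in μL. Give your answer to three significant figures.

Step 1: v brought to 1000 μL → factor = 1000 μL/v
Step 2: 420 μL + 1800 μL = 2220 μL total → factor 2220/420 = 5.2857
Step 3: 1.65 mL + 23.9 mL = 25.55 mL total → factor 25.55/1.65 = 15.485
Product of known-step factors = 81.848
Overall factor = 5.00 μg/mL / (24.4 ng/mL) = 204.92
Step-1 factor = 204.92 / 81.848 = 2.5036
v = 1000 μL / 2.5036 = 399 μL

399 μL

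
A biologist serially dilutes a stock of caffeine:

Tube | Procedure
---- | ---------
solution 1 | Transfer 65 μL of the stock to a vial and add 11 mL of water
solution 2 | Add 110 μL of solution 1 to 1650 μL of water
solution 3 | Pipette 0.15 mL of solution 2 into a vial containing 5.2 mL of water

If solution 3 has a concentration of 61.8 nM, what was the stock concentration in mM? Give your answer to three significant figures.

6.00 mM

Step 1: 65 μL + 11 mL = 11065 μL total → factor 11065/65 = 170.23
Step 2: 110 μL + 1650 μL = 1760 μL total → factor 1760/110 = 16
Step 3: 0.15 mL + 5.2 mL = 5.35 mL total → factor 5.35/0.15 = 35.667
Overall dilution factor = 170.23 × 16 × 35.667 = 97145
Stock = 61.8 nM × 97145 = 6.004 × 10^6 nM = 6.00 mM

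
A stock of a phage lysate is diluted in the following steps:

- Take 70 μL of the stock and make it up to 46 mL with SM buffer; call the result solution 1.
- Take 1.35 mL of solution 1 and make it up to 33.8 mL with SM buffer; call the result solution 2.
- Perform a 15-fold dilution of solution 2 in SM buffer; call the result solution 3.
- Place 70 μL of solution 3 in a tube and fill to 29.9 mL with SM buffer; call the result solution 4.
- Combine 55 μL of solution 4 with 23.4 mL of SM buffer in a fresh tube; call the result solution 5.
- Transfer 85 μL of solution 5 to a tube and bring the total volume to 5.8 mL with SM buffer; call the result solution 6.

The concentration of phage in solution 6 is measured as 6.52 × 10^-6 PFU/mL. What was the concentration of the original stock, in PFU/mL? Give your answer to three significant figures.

2.00 × 10^7 PFU/mL

Step 1: 70 μL brought to 46 mL → factor 46000/70 = 657.14
Step 2: 1.35 mL brought to 33.8 mL → factor 33.8/1.35 = 25.037
Step 3: 15-fold → factor 15
Step 4: 70 μL brought to 29.9 mL → factor 29900/70 = 427.14
Step 5: 55 μL + 23.4 mL = 23455 μL total → factor 23455/55 = 426.45
Step 6: 85 μL brought to 5.8 mL → factor 5800/85 = 68.235
Overall dilution factor = 657.14 × 25.037 × 15 × 427.14 × 426.45 × 68.235 = 3.0675 × 10^12
Stock = 6.52 × 10^-6 PFU/mL × 3.0675 × 10^12 = 2.00 × 10^7 PFU/mL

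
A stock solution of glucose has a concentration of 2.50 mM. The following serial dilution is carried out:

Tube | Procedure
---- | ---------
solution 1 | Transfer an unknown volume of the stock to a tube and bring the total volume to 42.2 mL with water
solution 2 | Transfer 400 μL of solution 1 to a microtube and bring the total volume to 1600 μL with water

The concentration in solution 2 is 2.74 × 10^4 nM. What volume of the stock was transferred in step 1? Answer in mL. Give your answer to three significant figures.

Step 1: v brought to 42.2 mL → factor = 42.2 mL/v
Step 2: 400 μL brought to 1600 μL → factor 1600/400 = 4
Product of known-step factors = 4
Overall factor = 2.50 mM / (2.74 × 10^4 nM) = 91.241
Step-1 factor = 91.241 / 4 = 22.81
v = 42.2 mL / 22.81 = 1.85 mL

1.85 mL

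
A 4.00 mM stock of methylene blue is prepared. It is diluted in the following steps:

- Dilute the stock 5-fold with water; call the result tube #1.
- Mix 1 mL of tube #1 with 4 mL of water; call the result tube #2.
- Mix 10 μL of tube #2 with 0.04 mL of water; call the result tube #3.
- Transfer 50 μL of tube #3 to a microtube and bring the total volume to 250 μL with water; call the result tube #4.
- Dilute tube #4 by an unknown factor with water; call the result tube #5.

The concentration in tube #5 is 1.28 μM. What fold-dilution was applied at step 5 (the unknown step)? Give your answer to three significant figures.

5.00-fold

Step 1: 5-fold → factor 5
Step 2: 1 mL + 4 mL = 5 mL total → factor 5/1 = 5
Step 3: 10 μL + 0.04 mL = 50 μL total → factor 50/10 = 5
Step 4: 50 μL brought to 250 μL → factor 250/50 = 5
Step 5: unknown factor x
Product of known-step factors = 625
Overall factor = 4.00 mM / (1.28 μM) = 3125
x = 3125 / 625 = 5.00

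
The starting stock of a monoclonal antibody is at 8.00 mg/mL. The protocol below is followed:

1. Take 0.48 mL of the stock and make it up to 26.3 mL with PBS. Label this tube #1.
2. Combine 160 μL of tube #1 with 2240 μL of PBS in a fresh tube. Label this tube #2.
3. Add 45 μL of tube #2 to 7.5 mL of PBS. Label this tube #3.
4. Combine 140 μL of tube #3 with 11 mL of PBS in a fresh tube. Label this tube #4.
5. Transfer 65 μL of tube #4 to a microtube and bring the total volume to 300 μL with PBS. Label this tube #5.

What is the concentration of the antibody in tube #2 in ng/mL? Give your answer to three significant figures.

Step 1: 0.48 mL brought to 26.3 mL → factor 26.3/0.48 = 54.792
Step 2: 160 μL + 2240 μL = 2400 μL total → factor 2400/160 = 15
Dilution factor through tube #2 = 54.792 × 15 = 821.88
[tube #2] = 8.00 mg/mL / 821.88 = 0.009734 mg/mL = 9.73 × 10^3 ng/mL

9.73 × 10^3 ng/mL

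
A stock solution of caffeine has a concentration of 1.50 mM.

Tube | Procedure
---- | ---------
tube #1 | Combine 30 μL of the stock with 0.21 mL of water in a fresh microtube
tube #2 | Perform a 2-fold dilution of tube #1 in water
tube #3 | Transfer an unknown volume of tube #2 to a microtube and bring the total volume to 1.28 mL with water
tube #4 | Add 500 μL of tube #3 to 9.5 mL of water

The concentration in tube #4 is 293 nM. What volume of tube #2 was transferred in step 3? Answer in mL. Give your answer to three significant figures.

Step 1: 30 μL + 0.21 mL = 240 μL total → factor 240/30 = 8
Step 2: 2-fold → factor 2
Step 3: v brought to 1.28 mL → factor = 1.28 mL/v
Step 4: 500 μL + 9.5 mL = 10000 μL total → factor 10000/500 = 20
Product of known-step factors = 320
Overall factor = 1.50 mM / (293 nM) = 5119.5
Step-3 factor = 5119.5 / 320 = 15.998
v = 1.28 mL / 15.998 = 0.0800 mL

0.0800 mL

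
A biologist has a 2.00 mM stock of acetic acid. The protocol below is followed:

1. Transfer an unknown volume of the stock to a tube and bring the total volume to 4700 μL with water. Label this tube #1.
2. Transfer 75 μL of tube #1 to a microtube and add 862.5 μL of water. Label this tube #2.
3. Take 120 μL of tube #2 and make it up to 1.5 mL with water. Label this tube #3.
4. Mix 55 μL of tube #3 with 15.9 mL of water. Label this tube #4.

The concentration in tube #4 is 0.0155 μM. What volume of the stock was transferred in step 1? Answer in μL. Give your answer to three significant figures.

Step 1: v brought to 4700 μL → factor = 4700 μL/v
Step 2: 75 μL + 862.5 μL = 937.5 μL total → factor 937.5/75 = 12.5
Step 3: 120 μL brought to 1.5 mL → factor 1500/120 = 12.5
Step 4: 55 μL + 15.9 mL = 15955 μL total → factor 15955/55 = 290.09
Product of known-step factors = 45327
Overall factor = 2.00 mM / (0.0155 μM) = 1.2903 × 10^5
Step-1 factor = 1.2903 × 10^5 / 45327 = 2.8467
v = 4700 μL / 2.8467 = 1.65 × 10^3 μL

1.65 × 10^3 μL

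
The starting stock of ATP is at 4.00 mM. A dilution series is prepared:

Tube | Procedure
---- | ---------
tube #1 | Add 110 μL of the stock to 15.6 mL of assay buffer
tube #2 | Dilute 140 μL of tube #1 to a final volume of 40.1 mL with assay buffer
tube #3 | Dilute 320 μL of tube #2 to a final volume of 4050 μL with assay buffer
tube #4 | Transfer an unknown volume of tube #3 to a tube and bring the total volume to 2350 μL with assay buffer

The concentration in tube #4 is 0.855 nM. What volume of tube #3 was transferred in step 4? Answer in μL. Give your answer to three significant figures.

260 μL

Step 1: 110 μL + 15.6 mL = 15710 μL total → factor 15710/110 = 142.82
Step 2: 140 μL brought to 40.1 mL → factor 40100/140 = 286.43
Step 3: 320 μL brought to 4050 μL → factor 4050/320 = 12.656
Step 4: v brought to 2350 μL → factor = 2350 μL/v
Product of known-step factors = 5.1773 × 10^5
Overall factor = 4.00 mM / (0.855 nM) = 4.6784 × 10^6
Step-4 factor = 4.6784 × 10^6 / 5.1773 × 10^5 = 9.0363
v = 2350 μL / 9.0363 = 260 μL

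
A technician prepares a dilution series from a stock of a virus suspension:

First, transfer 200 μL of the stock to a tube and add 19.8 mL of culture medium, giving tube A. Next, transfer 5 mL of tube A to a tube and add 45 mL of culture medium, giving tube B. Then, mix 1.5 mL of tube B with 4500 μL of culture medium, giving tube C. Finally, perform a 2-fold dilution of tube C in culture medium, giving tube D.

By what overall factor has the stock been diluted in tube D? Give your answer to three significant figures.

8.00 × 10^3

Step 1: 200 μL + 19.8 mL = 20000 μL total → factor 20000/200 = 100
Step 2: 5 mL + 45 mL = 50 mL total → factor 50/5 = 10
Step 3: 1.5 mL + 4500 μL = 6 mL total → factor 6/1.5 = 4
Step 4: 2-fold → factor 2
Overall dilution factor = 100 × 10 × 4 × 2 = 8000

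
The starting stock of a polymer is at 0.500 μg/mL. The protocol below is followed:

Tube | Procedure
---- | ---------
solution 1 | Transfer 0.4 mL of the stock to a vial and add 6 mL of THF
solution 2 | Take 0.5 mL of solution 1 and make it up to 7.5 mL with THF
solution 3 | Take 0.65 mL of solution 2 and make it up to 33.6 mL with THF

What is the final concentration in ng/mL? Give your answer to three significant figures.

Step 1: 0.4 mL + 6 mL = 6.4 mL total → factor 6.4/0.4 = 16
Step 2: 0.5 mL brought to 7.5 mL → factor 7.5/0.5 = 15
Step 3: 0.65 mL brought to 33.6 mL → factor 33.6/0.65 = 51.692
Overall dilution factor = 16 × 15 × 51.692 = 12406
Final = 0.500 μg/mL / 12406 = 4.030 × 10^-5 μg/mL = 0.0403 ng/mL

0.0403 ng/mL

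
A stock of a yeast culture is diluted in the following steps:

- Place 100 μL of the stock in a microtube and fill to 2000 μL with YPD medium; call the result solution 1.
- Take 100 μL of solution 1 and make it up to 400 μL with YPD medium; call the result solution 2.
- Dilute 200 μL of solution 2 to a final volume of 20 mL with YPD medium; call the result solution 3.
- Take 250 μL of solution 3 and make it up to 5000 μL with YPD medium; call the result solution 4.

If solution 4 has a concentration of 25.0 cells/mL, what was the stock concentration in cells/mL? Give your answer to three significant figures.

Step 1: 100 μL brought to 2000 μL → factor 2000/100 = 20
Step 2: 100 μL brought to 400 μL → factor 400/100 = 4
Step 3: 200 μL brought to 20 mL → factor 20000/200 = 100
Step 4: 250 μL brought to 5000 μL → factor 5000/250 = 20
Overall dilution factor = 20 × 4 × 100 × 20 = 1.6 × 10^5
Stock = 25.0 cells/mL × 1.6 × 10^5 = 4.00 × 10^6 cells/mL

4.00 × 10^6 cells/mL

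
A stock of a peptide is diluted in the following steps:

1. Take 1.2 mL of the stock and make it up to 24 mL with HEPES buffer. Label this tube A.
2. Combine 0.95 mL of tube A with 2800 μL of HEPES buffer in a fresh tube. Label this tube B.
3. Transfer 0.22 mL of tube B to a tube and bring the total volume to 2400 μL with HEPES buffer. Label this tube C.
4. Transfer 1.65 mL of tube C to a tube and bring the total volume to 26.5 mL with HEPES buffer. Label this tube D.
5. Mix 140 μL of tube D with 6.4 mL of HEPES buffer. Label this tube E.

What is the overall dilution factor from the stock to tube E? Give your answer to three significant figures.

6.46 × 10^5

Step 1: 1.2 mL brought to 24 mL → factor 24/1.2 = 20
Step 2: 0.95 mL + 2800 μL = 3.75 mL total → factor 3.75/0.95 = 3.9474
Step 3: 0.22 mL brought to 2400 μL → factor 2.4/0.22 = 10.909
Step 4: 1.65 mL brought to 26.5 mL → factor 26.5/1.65 = 16.061
Step 5: 140 μL + 6.4 mL = 6540 μL total → factor 6540/140 = 46.714
Overall dilution factor = 20 × 3.9474 × 10.909 × 16.061 × 46.714 = 6.4616 × 10^5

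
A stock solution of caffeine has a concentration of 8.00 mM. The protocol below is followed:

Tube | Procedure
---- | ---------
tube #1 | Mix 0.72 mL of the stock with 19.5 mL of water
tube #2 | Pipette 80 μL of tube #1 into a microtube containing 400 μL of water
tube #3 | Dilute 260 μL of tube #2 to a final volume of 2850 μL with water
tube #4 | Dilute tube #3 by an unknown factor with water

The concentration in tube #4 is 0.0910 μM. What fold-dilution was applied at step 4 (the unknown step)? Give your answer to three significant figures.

47.6-fold

Step 1: 0.72 mL + 19.5 mL = 20.22 mL total → factor 20.22/0.72 = 28.083
Step 2: 80 μL + 400 μL = 480 μL total → factor 480/80 = 6
Step 3: 260 μL brought to 2850 μL → factor 2850/260 = 10.962
Step 4: unknown factor x
Product of known-step factors = 1847
Overall factor = 8.00 mM / (0.0910 μM) = 87912
x = 87912 / 1847 = 47.6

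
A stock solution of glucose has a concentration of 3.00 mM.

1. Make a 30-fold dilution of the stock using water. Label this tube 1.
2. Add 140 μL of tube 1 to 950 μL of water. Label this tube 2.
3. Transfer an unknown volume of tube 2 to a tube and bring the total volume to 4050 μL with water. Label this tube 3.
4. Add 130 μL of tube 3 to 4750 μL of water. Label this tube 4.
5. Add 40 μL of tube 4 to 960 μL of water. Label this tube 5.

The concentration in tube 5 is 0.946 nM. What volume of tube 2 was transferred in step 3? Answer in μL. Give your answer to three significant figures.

280 μL

Step 1: 30-fold → factor 30
Step 2: 140 μL + 950 μL = 1090 μL total → factor 1090/140 = 7.7857
Step 3: v brought to 4050 μL → factor = 4050 μL/v
Step 4: 130 μL + 4750 μL = 4880 μL total → factor 4880/130 = 37.538
Step 5: 40 μL + 960 μL = 1000 μL total → factor 1000/40 = 25
Product of known-step factors = 2.192 × 10^5
Overall factor = 3.00 mM / (0.946 nM) = 3.1712 × 10^6
Step-3 factor = 3.1712 × 10^6 / 2.192 × 10^5 = 14.468
v = 4050 μL / 14.468 = 280 μL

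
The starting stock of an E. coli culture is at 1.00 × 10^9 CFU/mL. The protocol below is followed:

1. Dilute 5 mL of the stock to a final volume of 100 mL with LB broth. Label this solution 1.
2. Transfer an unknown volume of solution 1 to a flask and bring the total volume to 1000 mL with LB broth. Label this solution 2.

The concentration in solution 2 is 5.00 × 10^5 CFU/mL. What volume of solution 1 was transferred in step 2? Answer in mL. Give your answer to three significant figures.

Step 1: 5 mL brought to 100 mL → factor 100/5 = 20
Step 2: v brought to 1000 mL → factor = 1000 mL/v
Product of known-step factors = 20
Overall factor = 1.00 × 10^9 CFU/mL / (5.00 × 10^5 CFU/mL) = 2000
Step-2 factor = 2000 / 20 = 100
v = 1000 mL / 100 = 10.0 mL

10.0 mL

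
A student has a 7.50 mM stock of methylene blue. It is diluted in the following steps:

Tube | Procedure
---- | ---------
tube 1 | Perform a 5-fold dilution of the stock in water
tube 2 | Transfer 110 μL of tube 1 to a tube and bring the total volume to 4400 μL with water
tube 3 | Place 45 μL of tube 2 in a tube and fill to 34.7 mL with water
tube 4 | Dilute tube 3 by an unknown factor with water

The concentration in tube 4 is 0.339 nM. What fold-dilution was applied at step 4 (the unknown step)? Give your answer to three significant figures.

143-fold

Step 1: 5-fold → factor 5
Step 2: 110 μL brought to 4400 μL → factor 4400/110 = 40
Step 3: 45 μL brought to 34.7 mL → factor 34700/45 = 771.11
Step 4: unknown factor x
Product of known-step factors = 1.5422 × 10^5
Overall factor = 7.50 mM / (0.339 nM) = 2.2124 × 10^7
x = 2.2124 × 10^7 / 1.5422 × 10^5 = 143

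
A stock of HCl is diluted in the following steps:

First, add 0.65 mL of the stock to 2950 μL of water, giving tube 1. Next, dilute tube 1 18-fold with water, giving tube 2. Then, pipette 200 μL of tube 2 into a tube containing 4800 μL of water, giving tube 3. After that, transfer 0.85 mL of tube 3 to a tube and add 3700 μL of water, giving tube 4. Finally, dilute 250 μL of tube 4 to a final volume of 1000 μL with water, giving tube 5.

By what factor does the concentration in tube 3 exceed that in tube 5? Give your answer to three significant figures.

21.4

Step 1: 0.65 mL + 2950 μL = 3.6 mL total → factor 3.6/0.65 = 5.5385
Step 2: 18-fold → factor 18
Step 3: 200 μL + 4800 μL = 5000 μL total → factor 5000/200 = 25
Step 4: 0.85 mL + 3700 μL = 4.55 mL total → factor 4.55/0.85 = 5.3529
Step 5: 250 μL brought to 1000 μL → factor 1000/250 = 4
Dilution factor to tube 3 = 2492.3; to tube 5 = 53365
[tube 3]/[tube 5] = (factor to tube 5)/(factor to tube 3) = 53365/2492.3 = 21.4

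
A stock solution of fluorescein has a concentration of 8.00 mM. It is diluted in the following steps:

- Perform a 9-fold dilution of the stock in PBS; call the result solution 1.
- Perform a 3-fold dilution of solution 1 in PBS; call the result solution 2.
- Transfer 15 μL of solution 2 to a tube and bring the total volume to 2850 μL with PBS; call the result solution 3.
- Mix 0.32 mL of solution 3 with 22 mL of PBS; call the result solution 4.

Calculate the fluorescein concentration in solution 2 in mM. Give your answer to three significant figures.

Step 1: 9-fold → factor 9
Step 2: 3-fold → factor 3
Dilution factor through solution 2 = 9 × 3 = 27
[solution 2] = 8.00 mM / 27 = 0.296 mM

0.296 mM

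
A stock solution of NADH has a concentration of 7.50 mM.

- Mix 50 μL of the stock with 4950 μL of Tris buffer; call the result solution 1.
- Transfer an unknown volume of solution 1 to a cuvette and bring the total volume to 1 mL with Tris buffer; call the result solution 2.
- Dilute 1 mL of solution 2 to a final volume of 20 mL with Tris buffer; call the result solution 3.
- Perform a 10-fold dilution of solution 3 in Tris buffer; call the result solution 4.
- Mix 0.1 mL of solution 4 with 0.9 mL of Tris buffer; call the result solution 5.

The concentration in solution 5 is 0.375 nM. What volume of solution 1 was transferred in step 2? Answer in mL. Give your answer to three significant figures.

Step 1: 50 μL + 4950 μL = 5000 μL total → factor 5000/50 = 100
Step 2: v brought to 1 mL → factor = 1 mL/v
Step 3: 1 mL brought to 20 mL → factor 20/1 = 20
Step 4: 10-fold → factor 10
Step 5: 0.1 mL + 0.9 mL = 1 mL total → factor 1/0.1 = 10
Product of known-step factors = 2 × 10^5
Overall factor = 7.50 mM / (0.375 nM) = 2 × 10^7
Step-2 factor = 2 × 10^7 / 2 × 10^5 = 100
v = 1 mL / 100 = 0.0100 mL

0.0100 mL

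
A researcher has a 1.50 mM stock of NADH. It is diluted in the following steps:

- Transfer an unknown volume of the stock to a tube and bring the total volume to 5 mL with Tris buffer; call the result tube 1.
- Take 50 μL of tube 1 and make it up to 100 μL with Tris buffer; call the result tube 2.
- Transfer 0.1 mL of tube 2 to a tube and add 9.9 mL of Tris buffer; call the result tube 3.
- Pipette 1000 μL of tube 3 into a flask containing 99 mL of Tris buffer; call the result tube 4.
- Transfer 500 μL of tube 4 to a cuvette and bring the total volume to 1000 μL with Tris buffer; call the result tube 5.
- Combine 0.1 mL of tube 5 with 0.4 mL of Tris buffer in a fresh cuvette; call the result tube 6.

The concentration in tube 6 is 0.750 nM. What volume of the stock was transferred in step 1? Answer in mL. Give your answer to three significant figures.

Step 1: v brought to 5 mL → factor = 5 mL/v
Step 2: 50 μL brought to 100 μL → factor 100/50 = 2
Step 3: 0.1 mL + 9.9 mL = 10 mL total → factor 10/0.1 = 100
Step 4: 1000 μL + 99 mL = 1 × 10^5 μL total → factor 1 × 10^5/1000 = 100
Step 5: 500 μL brought to 1000 μL → factor 1000/500 = 2
Step 6: 0.1 mL + 0.4 mL = 0.5 mL total → factor 0.5/0.1 = 5
Product of known-step factors = 2 × 10^5
Overall factor = 1.50 mM / (0.750 nM) = 2 × 10^6
Step-1 factor = 2 × 10^6 / 2 × 10^5 = 10
v = 5 mL / 10 = 0.500 mL

0.500 mL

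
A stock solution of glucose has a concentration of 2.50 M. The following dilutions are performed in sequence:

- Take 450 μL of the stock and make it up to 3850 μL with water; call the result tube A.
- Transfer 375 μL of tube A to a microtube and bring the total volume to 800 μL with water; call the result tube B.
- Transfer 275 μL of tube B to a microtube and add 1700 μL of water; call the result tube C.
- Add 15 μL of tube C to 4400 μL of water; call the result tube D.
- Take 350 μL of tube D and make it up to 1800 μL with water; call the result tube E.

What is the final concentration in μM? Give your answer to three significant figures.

12.6 μM

Step 1: 450 μL brought to 3850 μL → factor 3850/450 = 8.5556
Step 2: 375 μL brought to 800 μL → factor 800/375 = 2.1333
Step 3: 275 μL + 1700 μL = 1975 μL total → factor 1975/275 = 7.1818
Step 4: 15 μL + 4400 μL = 4415 μL total → factor 4415/15 = 294.33
Step 5: 350 μL brought to 1800 μL → factor 1800/350 = 5.1429
Overall dilution factor = 8.5556 × 2.1333 × 7.1818 × 294.33 × 5.1429 = 1.9842 × 10^5
Final = 2.50 M / 1.9842 × 10^5 = 1.260 × 10^-5 M = 12.6 μM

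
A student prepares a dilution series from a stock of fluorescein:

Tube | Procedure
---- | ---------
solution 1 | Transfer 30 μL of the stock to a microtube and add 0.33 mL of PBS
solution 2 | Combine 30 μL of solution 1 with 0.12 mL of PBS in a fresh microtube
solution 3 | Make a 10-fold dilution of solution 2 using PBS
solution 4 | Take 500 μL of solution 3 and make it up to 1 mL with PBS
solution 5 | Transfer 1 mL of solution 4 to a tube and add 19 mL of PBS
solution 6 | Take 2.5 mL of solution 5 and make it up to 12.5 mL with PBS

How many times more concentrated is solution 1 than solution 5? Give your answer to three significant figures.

2.00 × 10^3

Step 1: 30 μL + 0.33 mL = 360 μL total → factor 360/30 = 12
Step 2: 30 μL + 0.12 mL = 150 μL total → factor 150/30 = 5
Step 3: 10-fold → factor 10
Step 4: 500 μL brought to 1 mL → factor 1000/500 = 2
Step 5: 1 mL + 19 mL = 20 mL total → factor 20/1 = 20
Dilution factor to solution 1 = 12; to solution 5 = 24000
[solution 1]/[solution 5] = (factor to solution 5)/(factor to solution 1) = 24000/12 = 2.00 × 10^3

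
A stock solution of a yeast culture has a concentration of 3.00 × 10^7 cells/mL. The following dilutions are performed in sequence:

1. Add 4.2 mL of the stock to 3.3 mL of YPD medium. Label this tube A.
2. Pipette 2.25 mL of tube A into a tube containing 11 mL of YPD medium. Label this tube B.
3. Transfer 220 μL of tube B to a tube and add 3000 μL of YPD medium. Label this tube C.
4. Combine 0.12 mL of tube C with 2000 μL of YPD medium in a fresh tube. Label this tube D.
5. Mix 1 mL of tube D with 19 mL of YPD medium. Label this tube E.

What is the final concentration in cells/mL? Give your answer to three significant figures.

Step 1: 4.2 mL + 3.3 mL = 7.5 mL total → factor 7.5/4.2 = 1.7857
Step 2: 2.25 mL + 11 mL = 13.25 mL total → factor 13.25/2.25 = 5.8889
Step 3: 220 μL + 3000 μL = 3220 μL total → factor 3220/220 = 14.636
Step 4: 0.12 mL + 2000 μL = 2.12 mL total → factor 2.12/0.12 = 17.667
Step 5: 1 mL + 19 mL = 20 mL total → factor 20/1 = 20
Overall dilution factor = 1.7857 × 5.8889 × 14.636 × 17.667 × 20 = 54383
Final = 3.00 × 10^7 cells/mL / 54383 = 552 cells/mL

552 cells/mL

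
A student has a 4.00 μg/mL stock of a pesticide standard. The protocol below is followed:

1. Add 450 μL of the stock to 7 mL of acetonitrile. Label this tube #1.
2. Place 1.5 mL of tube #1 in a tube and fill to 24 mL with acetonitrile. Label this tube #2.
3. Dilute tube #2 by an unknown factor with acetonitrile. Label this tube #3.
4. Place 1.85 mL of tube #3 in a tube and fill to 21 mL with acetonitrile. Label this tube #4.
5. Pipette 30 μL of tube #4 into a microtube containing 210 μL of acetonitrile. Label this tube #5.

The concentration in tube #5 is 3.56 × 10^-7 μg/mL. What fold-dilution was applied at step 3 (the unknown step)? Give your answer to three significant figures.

Step 1: 450 μL + 7 mL = 7450 μL total → factor 7450/450 = 16.556
Step 2: 1.5 mL brought to 24 mL → factor 24/1.5 = 16
Step 3: unknown factor x
Step 4: 1.85 mL brought to 21 mL → factor 21/1.85 = 11.351
Step 5: 30 μL + 210 μL = 240 μL total → factor 240/30 = 8
Product of known-step factors = 24055
Overall factor = 4.00 μg/mL / (3.56 × 10^-7 μg/mL) = 1.1236 × 10^7
x = 1.1236 × 10^7 / 24055 = 467

467-fold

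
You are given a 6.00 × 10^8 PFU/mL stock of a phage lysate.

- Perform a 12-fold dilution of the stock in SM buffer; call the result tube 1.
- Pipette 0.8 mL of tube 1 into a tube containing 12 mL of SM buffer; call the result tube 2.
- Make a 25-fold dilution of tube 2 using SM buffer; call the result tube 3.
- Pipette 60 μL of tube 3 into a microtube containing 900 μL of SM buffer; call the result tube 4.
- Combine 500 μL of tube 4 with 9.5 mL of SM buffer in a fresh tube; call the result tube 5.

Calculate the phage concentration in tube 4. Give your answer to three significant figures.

7.81 × 10^3 PFU/mL

Step 1: 12-fold → factor 12
Step 2: 0.8 mL + 12 mL = 12.8 mL total → factor 12.8/0.8 = 16
Step 3: 25-fold → factor 25
Step 4: 60 μL + 900 μL = 960 μL total → factor 960/60 = 16
Dilution factor through tube 4 = 12 × 16 × 25 × 16 = 76800
[tube 4] = 6.00 × 10^8 PFU/mL / 76800 = 7.81 × 10^3 PFU/mL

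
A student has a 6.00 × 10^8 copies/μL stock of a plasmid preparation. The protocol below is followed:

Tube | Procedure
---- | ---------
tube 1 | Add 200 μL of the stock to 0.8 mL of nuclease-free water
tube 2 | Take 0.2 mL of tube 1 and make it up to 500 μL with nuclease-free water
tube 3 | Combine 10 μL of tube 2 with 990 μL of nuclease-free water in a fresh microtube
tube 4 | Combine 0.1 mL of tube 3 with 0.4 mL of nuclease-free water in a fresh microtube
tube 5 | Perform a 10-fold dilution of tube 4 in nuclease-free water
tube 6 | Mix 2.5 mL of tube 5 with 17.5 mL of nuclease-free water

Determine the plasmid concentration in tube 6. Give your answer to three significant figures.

Step 1: 200 μL + 0.8 mL = 1000 μL total → factor 1000/200 = 5
Step 2: 0.2 mL brought to 500 μL → factor 0.5/0.2 = 2.5
Step 3: 10 μL + 990 μL = 1000 μL total → factor 1000/10 = 100
Step 4: 0.1 mL + 0.4 mL = 0.5 mL total → factor 0.5/0.1 = 5
Step 5: 10-fold → factor 10
Step 6: 2.5 mL + 17.5 mL = 20 mL total → factor 20/2.5 = 8
Overall dilution factor = 5 × 2.5 × 100 × 5 × 10 × 8 = 5 × 10^5
Final = 6.00 × 10^8 copies/μL / 5 × 10^5 = 1.20 × 10^3 copies/μL

1.20 × 10^3 copies/μL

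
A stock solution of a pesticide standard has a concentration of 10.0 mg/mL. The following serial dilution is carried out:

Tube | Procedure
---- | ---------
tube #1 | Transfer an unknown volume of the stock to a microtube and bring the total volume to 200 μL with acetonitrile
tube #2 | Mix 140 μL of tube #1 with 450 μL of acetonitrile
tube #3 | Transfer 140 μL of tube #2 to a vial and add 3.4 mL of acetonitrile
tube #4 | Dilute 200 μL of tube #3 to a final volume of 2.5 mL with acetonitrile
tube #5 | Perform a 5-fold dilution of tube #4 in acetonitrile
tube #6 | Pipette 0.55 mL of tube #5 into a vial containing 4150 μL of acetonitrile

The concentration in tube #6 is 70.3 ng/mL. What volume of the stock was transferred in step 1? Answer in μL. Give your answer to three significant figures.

80.0 μL

Step 1: v brought to 200 μL → factor = 200 μL/v
Step 2: 140 μL + 450 μL = 590 μL total → factor 590/140 = 4.2143
Step 3: 140 μL + 3.4 mL = 3540 μL total → factor 3540/140 = 25.286
Step 4: 200 μL brought to 2.5 mL → factor 2500/200 = 12.5
Step 5: 5-fold → factor 5
Step 6: 0.55 mL + 4150 μL = 4.7 mL total → factor 4.7/0.55 = 8.5455
Product of known-step factors = 56913
Overall factor = 10.0 mg/mL / (70.3 ng/mL) = 1.4225 × 10^5
Step-1 factor = 1.4225 × 10^5 / 56913 = 2.4994
v = 200 μL / 2.4994 = 80.0 μL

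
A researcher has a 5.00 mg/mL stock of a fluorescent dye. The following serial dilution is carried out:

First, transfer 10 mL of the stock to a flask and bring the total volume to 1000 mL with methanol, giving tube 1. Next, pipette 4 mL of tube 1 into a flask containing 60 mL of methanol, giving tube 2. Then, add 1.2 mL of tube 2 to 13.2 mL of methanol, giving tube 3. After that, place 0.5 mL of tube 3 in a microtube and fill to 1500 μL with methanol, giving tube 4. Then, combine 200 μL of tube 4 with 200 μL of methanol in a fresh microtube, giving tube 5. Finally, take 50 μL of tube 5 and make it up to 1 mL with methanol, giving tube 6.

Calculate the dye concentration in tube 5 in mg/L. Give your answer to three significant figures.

0.0434 mg/L

Step 1: 10 mL brought to 1000 mL → factor 1000/10 = 100
Step 2: 4 mL + 60 mL = 64 mL total → factor 64/4 = 16
Step 3: 1.2 mL + 13.2 mL = 14.4 mL total → factor 14.4/1.2 = 12
Step 4: 0.5 mL brought to 1500 μL → factor 1.5/0.5 = 3
Step 5: 200 μL + 200 μL = 400 μL total → factor 400/200 = 2
Dilution factor through tube 5 = 100 × 16 × 12 × 3 × 2 = 1.152 × 10^5
[tube 5] = 5.00 mg/mL / 1.152 × 10^5 = 4.340 × 10^-5 mg/mL = 0.0434 mg/L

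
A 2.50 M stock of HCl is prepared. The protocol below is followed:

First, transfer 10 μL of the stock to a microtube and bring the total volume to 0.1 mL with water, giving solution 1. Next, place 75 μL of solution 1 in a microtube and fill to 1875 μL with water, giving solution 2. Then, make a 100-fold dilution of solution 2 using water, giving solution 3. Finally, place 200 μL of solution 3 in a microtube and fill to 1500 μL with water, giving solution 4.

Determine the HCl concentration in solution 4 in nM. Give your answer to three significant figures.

1.33 × 10^4 nM

Step 1: 10 μL brought to 0.1 mL → factor 100/10 = 10
Step 2: 75 μL brought to 1875 μL → factor 1875/75 = 25
Step 3: 100-fold → factor 100
Step 4: 200 μL brought to 1500 μL → factor 1500/200 = 7.5
Overall dilution factor = 10 × 25 × 100 × 7.5 = 1.875 × 10^5
Final = 2.50 M / 1.875 × 10^5 = 1.333 × 10^-5 M = 1.33 × 10^4 nM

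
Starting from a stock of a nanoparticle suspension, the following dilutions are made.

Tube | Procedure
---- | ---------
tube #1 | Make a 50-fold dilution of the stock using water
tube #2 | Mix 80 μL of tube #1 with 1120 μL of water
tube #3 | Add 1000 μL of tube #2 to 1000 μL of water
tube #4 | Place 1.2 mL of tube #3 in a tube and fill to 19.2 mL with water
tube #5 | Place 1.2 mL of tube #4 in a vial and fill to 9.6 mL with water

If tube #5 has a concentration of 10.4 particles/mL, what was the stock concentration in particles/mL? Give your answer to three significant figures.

2.00 × 10^6 particles/mL

Step 1: 50-fold → factor 50
Step 2: 80 μL + 1120 μL = 1200 μL total → factor 1200/80 = 15
Step 3: 1000 μL + 1000 μL = 2000 μL total → factor 2000/1000 = 2
Step 4: 1.2 mL brought to 19.2 mL → factor 19.2/1.2 = 16
Step 5: 1.2 mL brought to 9.6 mL → factor 9.6/1.2 = 8
Overall dilution factor = 50 × 15 × 2 × 16 × 8 = 1.92 × 10^5
Stock = 10.4 particles/mL × 1.92 × 10^5 = 2.00 × 10^6 particles/mL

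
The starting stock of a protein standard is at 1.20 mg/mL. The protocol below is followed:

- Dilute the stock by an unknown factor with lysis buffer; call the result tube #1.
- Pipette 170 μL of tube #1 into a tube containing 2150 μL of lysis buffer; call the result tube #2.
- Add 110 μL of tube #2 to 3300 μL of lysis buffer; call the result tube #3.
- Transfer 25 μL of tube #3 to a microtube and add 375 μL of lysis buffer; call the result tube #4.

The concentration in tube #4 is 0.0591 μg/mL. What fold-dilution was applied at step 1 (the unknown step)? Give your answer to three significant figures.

Step 1: unknown factor x
Step 2: 170 μL + 2150 μL = 2320 μL total → factor 2320/170 = 13.647
Step 3: 110 μL + 3300 μL = 3410 μL total → factor 3410/110 = 31
Step 4: 25 μL + 375 μL = 400 μL total → factor 400/25 = 16
Product of known-step factors = 6768.9
Overall factor = 1.20 mg/mL / (0.0591 μg/mL) = 20305
x = 20305 / 6768.9 = 3.00

3.00-fold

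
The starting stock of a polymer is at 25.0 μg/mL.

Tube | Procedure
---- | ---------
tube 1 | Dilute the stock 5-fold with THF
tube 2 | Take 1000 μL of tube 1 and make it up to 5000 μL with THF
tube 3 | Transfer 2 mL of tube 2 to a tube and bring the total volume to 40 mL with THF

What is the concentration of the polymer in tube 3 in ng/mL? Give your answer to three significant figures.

Step 1: 5-fold → factor 5
Step 2: 1000 μL brought to 5000 μL → factor 5000/1000 = 5
Step 3: 2 mL brought to 40 mL → factor 40/2 = 20
Overall dilution factor = 5 × 5 × 20 = 500
Final = 25.0 μg/mL / 500 = 0.05000 μg/mL = 50.0 ng/mL

50.0 ng/mL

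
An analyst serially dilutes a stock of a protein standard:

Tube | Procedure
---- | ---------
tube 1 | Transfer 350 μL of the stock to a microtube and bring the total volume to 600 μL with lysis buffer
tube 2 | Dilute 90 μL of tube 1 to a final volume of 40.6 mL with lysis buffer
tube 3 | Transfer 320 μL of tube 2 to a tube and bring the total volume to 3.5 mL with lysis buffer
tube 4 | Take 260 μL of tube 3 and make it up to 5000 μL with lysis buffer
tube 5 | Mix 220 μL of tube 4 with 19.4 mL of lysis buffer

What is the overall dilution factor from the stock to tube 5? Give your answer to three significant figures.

1.45 × 10^7

Step 1: 350 μL brought to 600 μL → factor 600/350 = 1.7143
Step 2: 90 μL brought to 40.6 mL → factor 40600/90 = 451.11
Step 3: 320 μL brought to 3.5 mL → factor 3500/320 = 10.938
Step 4: 260 μL brought to 5000 μL → factor 5000/260 = 19.231
Step 5: 220 μL + 19.4 mL = 19620 μL total → factor 19620/220 = 89.182
Overall dilution factor = 1.7143 × 451.11 × 10.938 × 19.231 × 89.182 = 1.4506 × 10^7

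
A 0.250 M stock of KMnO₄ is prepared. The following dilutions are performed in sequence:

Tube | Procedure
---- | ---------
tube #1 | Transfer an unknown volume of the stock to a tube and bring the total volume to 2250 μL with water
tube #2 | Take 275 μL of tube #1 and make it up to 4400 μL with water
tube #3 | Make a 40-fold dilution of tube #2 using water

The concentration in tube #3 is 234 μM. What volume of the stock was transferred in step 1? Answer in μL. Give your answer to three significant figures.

1.35 × 10^3 μL

Step 1: v brought to 2250 μL → factor = 2250 μL/v
Step 2: 275 μL brought to 4400 μL → factor 4400/275 = 16
Step 3: 40-fold → factor 40
Product of known-step factors = 640
Overall factor = 0.250 M / (234 μM) = 1068.4
Step-1 factor = 1068.4 / 640 = 1.6693
v = 2250 μL / 1.6693 = 1.35 × 10^3 μL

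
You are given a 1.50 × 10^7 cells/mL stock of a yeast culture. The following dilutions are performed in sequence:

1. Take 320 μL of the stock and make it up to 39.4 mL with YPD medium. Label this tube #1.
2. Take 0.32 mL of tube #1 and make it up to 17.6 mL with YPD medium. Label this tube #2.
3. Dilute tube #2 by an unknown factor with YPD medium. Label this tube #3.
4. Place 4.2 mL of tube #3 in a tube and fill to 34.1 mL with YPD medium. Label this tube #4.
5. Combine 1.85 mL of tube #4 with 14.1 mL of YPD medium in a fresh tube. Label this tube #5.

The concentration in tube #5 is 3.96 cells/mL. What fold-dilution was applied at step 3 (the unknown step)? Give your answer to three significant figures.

7.99-fold

Step 1: 320 μL brought to 39.4 mL → factor 39400/320 = 123.12
Step 2: 0.32 mL brought to 17.6 mL → factor 17.6/0.32 = 55
Step 3: unknown factor x
Step 4: 4.2 mL brought to 34.1 mL → factor 34.1/4.2 = 8.119
Step 5: 1.85 mL + 14.1 mL = 15.95 mL total → factor 15.95/1.85 = 8.6216
Product of known-step factors = 4.7403 × 10^5
Overall factor = 1.50 × 10^7 cells/mL / (3.96 cells/mL) = 3.7879 × 10^6
x = 3.7879 × 10^6 / 4.7403 × 10^5 = 7.99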